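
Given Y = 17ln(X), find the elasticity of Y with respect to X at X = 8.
Elasticity = 1/ln(8) ≈ 0.4809

Elasticity = (dY/dX) · (X/Y)

dY/dX = 17/X
At X = 8: dY/dX = 17/8, Y = 17·ln(8)

Elasticity = (17/8) · (8 / (17·ln(8))) = 1/ln(8) ≈ 0.4809

Interpretation: for a small percentage change in X, the percentage change in Y is approximately 0.48 times as large.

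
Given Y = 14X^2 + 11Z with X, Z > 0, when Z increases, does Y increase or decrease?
Y increases

Taking the partial derivative:
∂Y/∂Z = 11

∂Y/∂Z = 11 > 0 (assuming positive values)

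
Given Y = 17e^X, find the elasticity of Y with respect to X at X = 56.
Elasticity = 56

Elasticity = (dY/dX) · (X/Y)

dY/dX = 17·e^X
At X = 56: dY/dX = 17·e^56, Y = 17·e^56

Elasticity = (17·e^56) · (56 / (17·e^56)) = 56

Interpretation: for a small percentage change in X, the percentage change in Y is approximately 56.00 times as large.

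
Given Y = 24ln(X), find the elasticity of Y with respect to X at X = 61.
Elasticity = 1/ln(61) ≈ 0.2433

Elasticity = (dY/dX) · (X/Y)

dY/dX = 24/X
At X = 61: dY/dX = 24/61, Y = 24·ln(61)

Elasticity = (24/61) · (61 / (24·ln(61))) = 1/ln(61) ≈ 0.2433

Interpretation: for a small percentage change in X, the percentage change in Y is approximately 0.24 times as large.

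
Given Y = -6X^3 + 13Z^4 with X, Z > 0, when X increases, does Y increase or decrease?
Y decreases

Taking the partial derivative:
∂Y/∂X = -18X^2

∂Y/∂X = -18X^2 < 0 (assuming positive values)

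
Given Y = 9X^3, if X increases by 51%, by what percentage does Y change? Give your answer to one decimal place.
244.3%

For Y = 9X^3:
If X → X(1 + 0.51)
Then Y → Y · (1 + 0.51)^3
     ≈ Y · 3.4430

Percentage change = ((1 + 0.51)^3 − 1) × 100% ≈ 244.3%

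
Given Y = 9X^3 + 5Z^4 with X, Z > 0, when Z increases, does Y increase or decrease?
Y increases

Taking the partial derivative:
∂Y/∂Z = 20Z^3

∂Y/∂Z = 20Z^3 > 0 (assuming positive values)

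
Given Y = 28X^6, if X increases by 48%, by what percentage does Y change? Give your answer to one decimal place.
950.9%

For Y = 28X^6:
If X → X(1 + 0.48)
Then Y → Y · (1 + 0.48)^6
     ≈ Y · 10.5092

Percentage change = ((1 + 0.48)^6 − 1) × 100% ≈ 950.9%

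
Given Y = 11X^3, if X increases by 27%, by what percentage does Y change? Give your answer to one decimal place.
104.8%

For Y = 11X^3:
If X → X(1 + 0.27)
Then Y → Y · (1 + 0.27)^3
     ≈ Y · 2.0484

Percentage change = ((1 + 0.27)^3 − 1) × 100% ≈ 104.8%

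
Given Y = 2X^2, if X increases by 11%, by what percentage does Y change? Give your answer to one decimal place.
23.2%

For Y = 2X^2:
If X → X(1 + 0.11)
Then Y → Y · (1 + 0.11)^2
     = Y · 1.2321

Percentage change = ((1 + 0.11)^2 − 1) × 100% ≈ 23.2%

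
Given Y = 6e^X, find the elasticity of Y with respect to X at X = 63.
Elasticity = 63

Elasticity = (dY/dX) · (X/Y)

dY/dX = 6·e^X
At X = 63: dY/dX = 6·e^63, Y = 6·e^63

Elasticity = (6·e^63) · (63 / (6·e^63)) = 63

Interpretation: for a small percentage change in X, the percentage change in Y is approximately 63.00 times as large.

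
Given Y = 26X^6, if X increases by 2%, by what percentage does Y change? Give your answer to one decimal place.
12.6%

For Y = 26X^6:
If X → X(1 + 0.02)
Then Y → Y · (1 + 0.02)^6
     ≈ Y · 1.1262

Percentage change = ((1 + 0.02)^6 − 1) × 100% ≈ 12.6%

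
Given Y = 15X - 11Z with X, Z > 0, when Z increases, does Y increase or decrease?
Y decreases

Taking the partial derivative:
∂Y/∂Z = -11

∂Y/∂Z = -11 < 0 (assuming positive values)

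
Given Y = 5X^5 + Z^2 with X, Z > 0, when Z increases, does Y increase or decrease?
Y increases

Taking the partial derivative:
∂Y/∂Z = 2Z

∂Y/∂Z = 2Z > 0 (assuming positive values)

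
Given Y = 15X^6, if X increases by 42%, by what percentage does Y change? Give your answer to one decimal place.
719.8%

For Y = 15X^6:
If X → X(1 + 0.42)
Then Y → Y · (1 + 0.42)^6
     ≈ Y · 8.1984

Percentage change = ((1 + 0.42)^6 − 1) × 100% ≈ 719.8%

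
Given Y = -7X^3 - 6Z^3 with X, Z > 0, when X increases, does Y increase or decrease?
Y decreases

Taking the partial derivative:
∂Y/∂X = -21X^2

∂Y/∂X = -21X^2 < 0 (assuming positive values)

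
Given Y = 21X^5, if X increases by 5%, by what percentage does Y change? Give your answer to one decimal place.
27.6%

For Y = 21X^5:
If X → X(1 + 0.05)
Then Y → Y · (1 + 0.05)^5
     ≈ Y · 1.2763

Percentage change = ((1 + 0.05)^5 − 1) × 100% ≈ 27.6%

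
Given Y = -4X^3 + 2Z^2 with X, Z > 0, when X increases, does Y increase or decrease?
Y decreases

Taking the partial derivative:
∂Y/∂X = -12X^2

∂Y/∂X = -12X^2 < 0 (assuming positive values)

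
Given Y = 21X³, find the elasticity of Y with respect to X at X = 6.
Elasticity = 3

Elasticity = (dY/dX) · (X/Y)

dY/dX = 63·X²
At X = 6: dY/dX = 2268, Y = 4536

Elasticity = 2268 · (6 / 4536) = 3

Interpretation: for a small percentage change in X, the percentage change in Y is approximately 3.00 times as large.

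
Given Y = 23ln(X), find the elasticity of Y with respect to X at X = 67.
Elasticity = 1/ln(67) ≈ 0.2378

Elasticity = (dY/dX) · (X/Y)

dY/dX = 23/X
At X = 67: dY/dX = 23/67, Y = 23·ln(67)

Elasticity = (23/67) · (67 / (23·ln(67))) = 1/ln(67) ≈ 0.2378

Interpretation: for a small percentage change in X, the percentage change in Y is approximately 0.24 times as large.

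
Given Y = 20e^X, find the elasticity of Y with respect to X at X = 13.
Elasticity = 13

Elasticity = (dY/dX) · (X/Y)

dY/dX = 20·e^X
At X = 13: dY/dX = 20·e^13, Y = 20·e^13

Elasticity = (20·e^13) · (13 / (20·e^13)) = 13

Interpretation: for a small percentage change in X, the percentage change in Y is approximately 13.00 times as large.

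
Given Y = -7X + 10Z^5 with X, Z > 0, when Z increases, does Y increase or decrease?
Y increases

Taking the partial derivative:
∂Y/∂Z = 50Z^4

∂Y/∂Z = 50Z^4 > 0 (assuming positive values)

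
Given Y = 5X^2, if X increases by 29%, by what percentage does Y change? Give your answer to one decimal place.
66.4%

For Y = 5X^2:
If X → X(1 + 0.29)
Then Y → Y · (1 + 0.29)^2
     = Y · 1.6641

Percentage change = ((1 + 0.29)^2 − 1) × 100% ≈ 66.4%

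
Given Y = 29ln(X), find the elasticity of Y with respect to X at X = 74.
Elasticity = 1/ln(74) ≈ 0.2323

Elasticity = (dY/dX) · (X/Y)

dY/dX = 29/X
At X = 74: dY/dX = 29/74, Y = 29·ln(74)

Elasticity = (29/74) · (74 / (29·ln(74))) = 1/ln(74) ≈ 0.2323

Interpretation: for a small percentage change in X, the percentage change in Y is approximately 0.23 times as large.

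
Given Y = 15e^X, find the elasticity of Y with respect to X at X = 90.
Elasticity = 90

Elasticity = (dY/dX) · (X/Y)

dY/dX = 15·e^X
At X = 90: dY/dX = 15·e^90, Y = 15·e^90

Elasticity = (15·e^90) · (90 / (15·e^90)) = 90

Interpretation: for a small percentage change in X, the percentage change in Y is approximately 90.00 times as large.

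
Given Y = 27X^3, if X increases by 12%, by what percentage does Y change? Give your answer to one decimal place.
40.5%

For Y = 27X^3:
If X → X(1 + 0.12)
Then Y → Y · (1 + 0.12)^3
     ≈ Y · 1.4049

Percentage change = ((1 + 0.12)^3 − 1) × 100% ≈ 40.5%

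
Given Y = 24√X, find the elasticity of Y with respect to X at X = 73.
Elasticity = 1/2

Elasticity = (dY/dX) · (X/Y)

dY/dX = 12/√X
At X = 73: dY/dX = 12·√73/73, Y = 24·√73

Elasticity = (12·√73/73) · (73 / (24·√73)) = 1/2

Interpretation: for a small percentage change in X, the percentage change in Y is approximately 0.50 times as large.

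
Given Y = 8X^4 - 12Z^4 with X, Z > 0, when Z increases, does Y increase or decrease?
Y decreases

Taking the partial derivative:
∂Y/∂Z = -48Z^3

∂Y/∂Z = -48Z^3 < 0 (assuming positive values)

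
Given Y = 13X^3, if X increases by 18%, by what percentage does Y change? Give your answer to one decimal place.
64.3%

For Y = 13X^3:
If X → X(1 + 0.18)
Then Y → Y · (1 + 0.18)^3
     ≈ Y · 1.6430

Percentage change = ((1 + 0.18)^3 − 1) × 100% ≈ 64.3%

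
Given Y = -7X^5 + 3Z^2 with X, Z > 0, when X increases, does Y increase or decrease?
Y decreases

Taking the partial derivative:
∂Y/∂X = -35X^4

∂Y/∂X = -35X^4 < 0 (assuming positive values)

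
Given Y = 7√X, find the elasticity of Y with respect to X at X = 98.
Elasticity = 1/2

Elasticity = (dY/dX) · (X/Y)

dY/dX = 7/(2·√X)
At X = 98: dY/dX = √2/4, Y = 49·√2

Elasticity = (√2/4) · (98 / (49·√2)) = 1/2

Interpretation: for a small percentage change in X, the percentage change in Y is approximately 0.50 times as large.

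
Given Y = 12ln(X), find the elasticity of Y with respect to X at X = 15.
Elasticity = 1/ln(15) ≈ 0.3693

Elasticity = (dY/dX) · (X/Y)

dY/dX = 12/X
At X = 15: dY/dX = 4/5, Y = 12·ln(15)

Elasticity = (4/5) · (15 / (12·ln(15))) = 1/ln(15) ≈ 0.3693

Interpretation: for a small percentage change in X, the percentage change in Y is approximately 0.37 times as large.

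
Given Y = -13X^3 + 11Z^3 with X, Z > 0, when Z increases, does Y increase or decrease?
Y increases

Taking the partial derivative:
∂Y/∂Z = 33Z^2

∂Y/∂Z = 33Z^2 > 0 (assuming positive values)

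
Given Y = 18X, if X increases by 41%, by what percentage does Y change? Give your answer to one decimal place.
41.0%

For Y = 18X:
If X → X(1 + 0.41)
Then Y → Y · (1 + 0.41)^1
     = Y · 1.4100

Percentage change = ((1 + 0.41)^1 − 1) × 100% = 41.0%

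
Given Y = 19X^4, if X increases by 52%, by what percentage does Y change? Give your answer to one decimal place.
433.8%

For Y = 19X^4:
If X → X(1 + 0.52)
Then Y → Y · (1 + 0.52)^4
     ≈ Y · 5.3379

Percentage change = ((1 + 0.52)^4 − 1) × 100% ≈ 433.8%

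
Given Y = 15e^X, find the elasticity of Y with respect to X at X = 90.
Elasticity = 90

Elasticity = (dY/dX) · (X/Y)

dY/dX = 15·e^X
At X = 90: dY/dX = 15·e^90, Y = 15·e^90

Elasticity = (15·e^90) · (90 / (15·e^90)) = 90

Interpretation: for a small percentage change in X, the percentage change in Y is approximately 90.00 times as large.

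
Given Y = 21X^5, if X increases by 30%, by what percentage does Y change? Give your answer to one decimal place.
271.3%

For Y = 21X^5:
If X → X(1 + 0.3)
Then Y → Y · (1 + 0.3)^5
     ≈ Y · 3.7129

Percentage change = ((1 + 0.3)^5 − 1) × 100% ≈ 271.3%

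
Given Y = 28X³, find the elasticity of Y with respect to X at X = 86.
Elasticity = 3

Elasticity = (dY/dX) · (X/Y)

dY/dX = 84·X²
At X = 86: dY/dX = 621264, Y = 17809568

Elasticity = 621264 · (86 / 17809568) = 3

Interpretation: for a small percentage change in X, the percentage change in Y is approximately 3.00 times as large.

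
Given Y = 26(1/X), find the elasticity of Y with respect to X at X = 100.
Elasticity = -1

Elasticity = (dY/dX) · (X/Y)

dY/dX = -26/X²
At X = 100: dY/dX = -13/5000, Y = 13/50

Elasticity = (-13/5000) · (100 / (13/50)) = -1

Interpretation: for a small percentage change in X, the percentage change in Y is approximately -1.00 times as large.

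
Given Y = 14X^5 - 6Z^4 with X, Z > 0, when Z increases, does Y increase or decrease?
Y decreases

Taking the partial derivative:
∂Y/∂Z = -24Z^3

∂Y/∂Z = -24Z^3 < 0 (assuming positive values)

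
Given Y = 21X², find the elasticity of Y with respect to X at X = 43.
Elasticity = 2

Elasticity = (dY/dX) · (X/Y)

dY/dX = 42·X
At X = 43: dY/dX = 1806, Y = 38829

Elasticity = 1806 · (43 / 38829) = 2

Interpretation: for a small percentage change in X, the percentage change in Y is approximately 2.00 times as large.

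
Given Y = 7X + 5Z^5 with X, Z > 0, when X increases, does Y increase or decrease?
Y increases

Taking the partial derivative:
∂Y/∂X = 7

∂Y/∂X = 7 > 0 (assuming positive values)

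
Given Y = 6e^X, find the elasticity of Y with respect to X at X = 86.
Elasticity = 86

Elasticity = (dY/dX) · (X/Y)

dY/dX = 6·e^X
At X = 86: dY/dX = 6·e^86, Y = 6·e^86

Elasticity = (6·e^86) · (86 / (6·e^86)) = 86

Interpretation: for a small percentage change in X, the percentage change in Y is approximately 86.00 times as large.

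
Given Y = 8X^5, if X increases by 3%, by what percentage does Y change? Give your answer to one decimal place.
15.9%

For Y = 8X^5:
If X → X(1 + 0.03)
Then Y → Y · (1 + 0.03)^5
     ≈ Y · 1.1593

Percentage change = ((1 + 0.03)^5 − 1) × 100% ≈ 15.9%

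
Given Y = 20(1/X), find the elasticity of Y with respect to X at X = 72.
Elasticity = -1

Elasticity = (dY/dX) · (X/Y)

dY/dX = -20/X²
At X = 72: dY/dX = -5/1296, Y = 5/18

Elasticity = (-5/1296) · (72 / (5/18)) = -1

Interpretation: for a small percentage change in X, the percentage change in Y is approximately -1.00 times as large.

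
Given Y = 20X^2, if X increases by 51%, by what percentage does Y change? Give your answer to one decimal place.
128.0%

For Y = 20X^2:
If X → X(1 + 0.51)
Then Y → Y · (1 + 0.51)^2
     = Y · 2.2801

Percentage change = ((1 + 0.51)^2 − 1) × 100% ≈ 128.0%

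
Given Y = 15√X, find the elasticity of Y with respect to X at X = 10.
Elasticity = 1/2

Elasticity = (dY/dX) · (X/Y)

dY/dX = 15/(2·√X)
At X = 10: dY/dX = 3·√10/4, Y = 15·√10

Elasticity = (3·√10/4) · (10 / (15·√10)) = 1/2

Interpretation: for a small percentage change in X, the percentage change in Y is approximately 0.50 times as large.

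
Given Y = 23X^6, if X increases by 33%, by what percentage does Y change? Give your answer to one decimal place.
453.5%

For Y = 23X^6:
If X → X(1 + 0.33)
Then Y → Y · (1 + 0.33)^6
     ≈ Y · 5.5349

Percentage change = ((1 + 0.33)^6 − 1) × 100% ≈ 453.5%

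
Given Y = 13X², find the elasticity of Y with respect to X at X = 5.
Elasticity = 2

Elasticity = (dY/dX) · (X/Y)

dY/dX = 26·X
At X = 5: dY/dX = 130, Y = 325

Elasticity = 130 · (5 / 325) = 2

Interpretation: for a small percentage change in X, the percentage change in Y is approximately 2.00 times as large.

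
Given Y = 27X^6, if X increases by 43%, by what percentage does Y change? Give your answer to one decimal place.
755.1%

For Y = 27X^6:
If X → X(1 + 0.43)
Then Y → Y · (1 + 0.43)^6
     ≈ Y · 8.5510

Percentage change = ((1 + 0.43)^6 − 1) × 100% ≈ 755.1%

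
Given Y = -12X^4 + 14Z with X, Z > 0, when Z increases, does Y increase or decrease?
Y increases

Taking the partial derivative:
∂Y/∂Z = 14

∂Y/∂Z = 14 > 0 (assuming positive values)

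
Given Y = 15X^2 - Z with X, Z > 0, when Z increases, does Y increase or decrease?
Y decreases

Taking the partial derivative:
∂Y/∂Z = -1

∂Y/∂Z = -1 < 0 (assuming positive values)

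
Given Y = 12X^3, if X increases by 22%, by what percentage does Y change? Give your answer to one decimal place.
81.6%

For Y = 12X^3:
If X → X(1 + 0.22)
Then Y → Y · (1 + 0.22)^3
     ≈ Y · 1.8158

Percentage change = ((1 + 0.22)^3 − 1) × 100% ≈ 81.6%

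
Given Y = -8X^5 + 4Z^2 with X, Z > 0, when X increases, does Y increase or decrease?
Y decreases

Taking the partial derivative:
∂Y/∂X = -40X^4

∂Y/∂X = -40X^4 < 0 (assuming positive values)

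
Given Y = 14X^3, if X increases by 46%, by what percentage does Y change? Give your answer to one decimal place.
211.2%

For Y = 14X^3:
If X → X(1 + 0.46)
Then Y → Y · (1 + 0.46)^3
     ≈ Y · 3.1121

Percentage change = ((1 + 0.46)^3 − 1) × 100% ≈ 211.2%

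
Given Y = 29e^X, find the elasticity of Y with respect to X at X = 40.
Elasticity = 40

Elasticity = (dY/dX) · (X/Y)

dY/dX = 29·e^X
At X = 40: dY/dX = 29·e^40, Y = 29·e^40

Elasticity = (29·e^40) · (40 / (29·e^40)) = 40

Interpretation: for a small percentage change in X, the percentage change in Y is approximately 40.00 times as large.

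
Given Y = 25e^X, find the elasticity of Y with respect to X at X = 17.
Elasticity = 17

Elasticity = (dY/dX) · (X/Y)

dY/dX = 25·e^X
At X = 17: dY/dX = 25·e^17, Y = 25·e^17

Elasticity = (25·e^17) · (17 / (25·e^17)) = 17

Interpretation: for a small percentage change in X, the percentage change in Y is approximately 17.00 times as large.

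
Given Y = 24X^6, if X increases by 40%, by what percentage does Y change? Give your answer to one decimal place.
653.0%

For Y = 24X^6:
If X → X(1 + 0.4)
Then Y → Y · (1 + 0.4)^6
     ≈ Y · 7.5295

Percentage change = ((1 + 0.4)^6 − 1) × 100% ≈ 653.0%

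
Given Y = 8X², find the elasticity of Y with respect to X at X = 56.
Elasticity = 2

Elasticity = (dY/dX) · (X/Y)

dY/dX = 16·X
At X = 56: dY/dX = 896, Y = 25088

Elasticity = 896 · (56 / 25088) = 2

Interpretation: for a small percentage change in X, the percentage change in Y is approximately 2.00 times as large.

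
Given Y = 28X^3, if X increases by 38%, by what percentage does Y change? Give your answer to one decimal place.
162.8%

For Y = 28X^3:
If X → X(1 + 0.38)
Then Y → Y · (1 + 0.38)^3
     ≈ Y · 2.6281

Percentage change = ((1 + 0.38)^3 − 1) × 100% ≈ 162.8%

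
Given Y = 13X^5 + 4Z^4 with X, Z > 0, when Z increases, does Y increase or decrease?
Y increases

Taking the partial derivative:
∂Y/∂Z = 16Z^3

∂Y/∂Z = 16Z^3 > 0 (assuming positive values)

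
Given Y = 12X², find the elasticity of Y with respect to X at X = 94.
Elasticity = 2

Elasticity = (dY/dX) · (X/Y)

dY/dX = 24·X
At X = 94: dY/dX = 2256, Y = 106032

Elasticity = 2256 · (94 / 106032) = 2

Interpretation: for a small percentage change in X, the percentage change in Y is approximately 2.00 times as large.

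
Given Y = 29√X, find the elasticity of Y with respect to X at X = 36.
Elasticity = 1/2

Elasticity = (dY/dX) · (X/Y)

dY/dX = 29/(2·√X)
At X = 36: dY/dX = 29/12, Y = 174

Elasticity = (29/12) · (36 / 174) = 1/2

Interpretation: for a small percentage change in X, the percentage change in Y is approximately 0.50 times as large.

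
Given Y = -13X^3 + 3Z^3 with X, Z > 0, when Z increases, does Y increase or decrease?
Y increases

Taking the partial derivative:
∂Y/∂Z = 9Z^2

∂Y/∂Z = 9Z^2 > 0 (assuming positive values)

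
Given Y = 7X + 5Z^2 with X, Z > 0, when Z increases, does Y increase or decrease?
Y increases

Taking the partial derivative:
∂Y/∂Z = 10Z

∂Y/∂Z = 10Z > 0 (assuming positive values)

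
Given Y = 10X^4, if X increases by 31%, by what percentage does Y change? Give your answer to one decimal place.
194.5%

For Y = 10X^4:
If X → X(1 + 0.31)
Then Y → Y · (1 + 0.31)^4
     ≈ Y · 2.9450

Percentage change = ((1 + 0.31)^4 − 1) × 100% ≈ 194.5%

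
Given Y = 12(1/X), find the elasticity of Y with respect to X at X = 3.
Elasticity = -1

Elasticity = (dY/dX) · (X/Y)

dY/dX = -12/X²
At X = 3: dY/dX = -4/3, Y = 4

Elasticity = (-4/3) · (3 / 4) = -1

Interpretation: for a small percentage change in X, the percentage change in Y is approximately -1.00 times as large.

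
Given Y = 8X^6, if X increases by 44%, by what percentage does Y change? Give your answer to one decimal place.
791.6%

For Y = 8X^6:
If X → X(1 + 0.44)
Then Y → Y · (1 + 0.44)^6
     ≈ Y · 8.9161

Percentage change = ((1 + 0.44)^6 − 1) × 100% ≈ 791.6%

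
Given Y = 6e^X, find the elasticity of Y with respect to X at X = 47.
Elasticity = 47

Elasticity = (dY/dX) · (X/Y)

dY/dX = 6·e^X
At X = 47: dY/dX = 6·e^47, Y = 6·e^47

Elasticity = (6·e^47) · (47 / (6·e^47)) = 47

Interpretation: for a small percentage change in X, the percentage change in Y is approximately 47.00 times as large.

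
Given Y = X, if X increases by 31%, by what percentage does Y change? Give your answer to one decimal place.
31.0%

For Y = X:
If X → X(1 + 0.31)
Then Y → Y · (1 + 0.31)^1
     = Y · 1.3100

Percentage change = ((1 + 0.31)^1 − 1) × 100% = 31.0%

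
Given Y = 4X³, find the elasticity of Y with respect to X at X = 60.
Elasticity = 3

Elasticity = (dY/dX) · (X/Y)

dY/dX = 12·X²
At X = 60: dY/dX = 43200, Y = 864000

Elasticity = 43200 · (60 / 864000) = 3

Interpretation: for a small percentage change in X, the percentage change in Y is approximately 3.00 times as large.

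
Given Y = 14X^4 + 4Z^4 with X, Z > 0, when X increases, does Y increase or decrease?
Y increases

Taking the partial derivative:
∂Y/∂X = 56X^3

∂Y/∂X = 56X^3 > 0 (assuming positive values)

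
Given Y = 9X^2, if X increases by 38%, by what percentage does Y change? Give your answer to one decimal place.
90.4%

For Y = 9X^2:
If X → X(1 + 0.38)
Then Y → Y · (1 + 0.38)^2
     = Y · 1.9044

Percentage change = ((1 + 0.38)^2 − 1) × 100% ≈ 90.4%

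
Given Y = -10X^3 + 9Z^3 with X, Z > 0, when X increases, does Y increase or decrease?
Y decreases

Taking the partial derivative:
∂Y/∂X = -30X^2

∂Y/∂X = -30X^2 < 0 (assuming positive values)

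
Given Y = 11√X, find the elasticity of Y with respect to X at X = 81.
Elasticity = 1/2

Elasticity = (dY/dX) · (X/Y)

dY/dX = 11/(2·√X)
At X = 81: dY/dX = 11/18, Y = 99

Elasticity = (11/18) · (81 / 99) = 1/2

Interpretation: for a small percentage change in X, the percentage change in Y is approximately 0.50 times as large.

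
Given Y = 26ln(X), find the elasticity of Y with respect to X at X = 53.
Elasticity = 1/ln(53) ≈ 0.2519

Elasticity = (dY/dX) · (X/Y)

dY/dX = 26/X
At X = 53: dY/dX = 26/53, Y = 26·ln(53)

Elasticity = (26/53) · (53 / (26·ln(53))) = 1/ln(53) ≈ 0.2519

Interpretation: for a small percentage change in X, the percentage change in Y is approximately 0.25 times as large.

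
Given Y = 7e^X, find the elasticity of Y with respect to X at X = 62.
Elasticity = 62

Elasticity = (dY/dX) · (X/Y)

dY/dX = 7·e^X
At X = 62: dY/dX = 7·e^62, Y = 7·e^62

Elasticity = (7·e^62) · (62 / (7·e^62)) = 62

Interpretation: for a small percentage change in X, the percentage change in Y is approximately 62.00 times as large.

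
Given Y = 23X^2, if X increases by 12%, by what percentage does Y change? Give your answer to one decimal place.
25.4%

For Y = 23X^2:
If X → X(1 + 0.12)
Then Y → Y · (1 + 0.12)^2
     = Y · 1.2544

Percentage change = ((1 + 0.12)^2 − 1) × 100% ≈ 25.4%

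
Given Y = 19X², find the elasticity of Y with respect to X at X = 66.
Elasticity = 2

Elasticity = (dY/dX) · (X/Y)

dY/dX = 38·X
At X = 66: dY/dX = 2508, Y = 82764

Elasticity = 2508 · (66 / 82764) = 2

Interpretation: for a small percentage change in X, the percentage change in Y is approximately 2.00 times as large.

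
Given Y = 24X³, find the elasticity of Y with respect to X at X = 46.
Elasticity = 3

Elasticity = (dY/dX) · (X/Y)

dY/dX = 72·X²
At X = 46: dY/dX = 152352, Y = 2336064

Elasticity = 152352 · (46 / 2336064) = 3

Interpretation: for a small percentage change in X, the percentage change in Y is approximately 3.00 times as large.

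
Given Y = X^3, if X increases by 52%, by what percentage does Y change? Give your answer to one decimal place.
251.2%

For Y = X^3:
If X → X(1 + 0.52)
Then Y → Y · (1 + 0.52)^3
     ≈ Y · 3.5118

Percentage change = ((1 + 0.52)^3 − 1) × 100% ≈ 251.2%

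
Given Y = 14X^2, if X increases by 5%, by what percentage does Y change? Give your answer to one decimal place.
10.3%

For Y = 14X^2:
If X → X(1 + 0.05)
Then Y → Y · (1 + 0.05)^2
     = Y · 1.1025

Percentage change = ((1 + 0.05)^2 − 1) × 100% ≈ 10.3%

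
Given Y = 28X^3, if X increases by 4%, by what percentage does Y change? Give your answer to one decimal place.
12.5%

For Y = 28X^3:
If X → X(1 + 0.04)
Then Y → Y · (1 + 0.04)^3
     ≈ Y · 1.1249

Percentage change = ((1 + 0.04)^3 − 1) × 100% ≈ 12.5%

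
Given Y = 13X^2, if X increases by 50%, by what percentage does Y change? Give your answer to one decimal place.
125.0%

For Y = 13X^2:
If X → X(1 + 0.5)
Then Y → Y · (1 + 0.5)^2
     = Y · 2.2500

Percentage change = ((1 + 0.5)^2 − 1) × 100% = 125.0%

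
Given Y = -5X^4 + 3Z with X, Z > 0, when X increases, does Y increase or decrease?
Y decreases

Taking the partial derivative:
∂Y/∂X = -20X^3

∂Y/∂X = -20X^3 < 0 (assuming positive values)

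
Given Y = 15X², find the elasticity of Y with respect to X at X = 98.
Elasticity = 2

Elasticity = (dY/dX) · (X/Y)

dY/dX = 30·X
At X = 98: dY/dX = 2940, Y = 144060

Elasticity = 2940 · (98 / 144060) = 2

Interpretation: for a small percentage change in X, the percentage change in Y is approximately 2.00 times as large.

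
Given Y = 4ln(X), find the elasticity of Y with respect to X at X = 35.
Elasticity = 1/ln(35) ≈ 0.2813

Elasticity = (dY/dX) · (X/Y)

dY/dX = 4/X
At X = 35: dY/dX = 4/35, Y = 4·ln(35)

Elasticity = (4/35) · (35 / (4·ln(35))) = 1/ln(35) ≈ 0.2813

Interpretation: for a small percentage change in X, the percentage change in Y is approximately 0.28 times as large.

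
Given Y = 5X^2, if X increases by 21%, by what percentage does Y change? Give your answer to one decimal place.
46.4%

For Y = 5X^2:
If X → X(1 + 0.21)
Then Y → Y · (1 + 0.21)^2
     = Y · 1.4641

Percentage change = ((1 + 0.21)^2 − 1) × 100% ≈ 46.4%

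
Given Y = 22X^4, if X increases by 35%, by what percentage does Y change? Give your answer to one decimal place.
232.2%

For Y = 22X^4:
If X → X(1 + 0.35)
Then Y → Y · (1 + 0.35)^4
     ≈ Y · 3.3215

Percentage change = ((1 + 0.35)^4 − 1) × 100% ≈ 232.2%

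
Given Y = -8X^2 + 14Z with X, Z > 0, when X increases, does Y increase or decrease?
Y decreases

Taking the partial derivative:
∂Y/∂X = -16X

∂Y/∂X = -16X < 0 (assuming positive values)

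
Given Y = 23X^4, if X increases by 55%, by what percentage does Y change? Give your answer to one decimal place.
477.2%

For Y = 23X^4:
If X → X(1 + 0.55)
Then Y → Y · (1 + 0.55)^4
     ≈ Y · 5.7720

Percentage change = ((1 + 0.55)^4 − 1) × 100% ≈ 477.2%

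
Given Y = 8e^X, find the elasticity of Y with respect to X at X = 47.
Elasticity = 47

Elasticity = (dY/dX) · (X/Y)

dY/dX = 8·e^X
At X = 47: dY/dX = 8·e^47, Y = 8·e^47

Elasticity = (8·e^47) · (47 / (8·e^47)) = 47

Interpretation: for a small percentage change in X, the percentage change in Y is approximately 47.00 times as large.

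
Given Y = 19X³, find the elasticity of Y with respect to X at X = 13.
Elasticity = 3

Elasticity = (dY/dX) · (X/Y)

dY/dX = 57·X²
At X = 13: dY/dX = 9633, Y = 41743

Elasticity = 9633 · (13 / 41743) = 3

Interpretation: for a small percentage change in X, the percentage change in Y is approximately 3.00 times as large.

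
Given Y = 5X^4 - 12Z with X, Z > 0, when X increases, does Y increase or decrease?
Y increases

Taking the partial derivative:
∂Y/∂X = 20X^3

∂Y/∂X = 20X^3 > 0 (assuming positive values)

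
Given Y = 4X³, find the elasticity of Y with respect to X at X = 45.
Elasticity = 3

Elasticity = (dY/dX) · (X/Y)

dY/dX = 12·X²
At X = 45: dY/dX = 24300, Y = 364500

Elasticity = 24300 · (45 / 364500) = 3

Interpretation: for a small percentage change in X, the percentage change in Y is approximately 3.00 times as large.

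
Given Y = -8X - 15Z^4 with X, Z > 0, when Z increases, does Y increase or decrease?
Y decreases

Taking the partial derivative:
∂Y/∂Z = -60Z^3

∂Y/∂Z = -60Z^3 < 0 (assuming positive values)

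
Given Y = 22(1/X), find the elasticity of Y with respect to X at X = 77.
Elasticity = -1

Elasticity = (dY/dX) · (X/Y)

dY/dX = -22/X²
At X = 77: dY/dX = -2/539, Y = 2/7

Elasticity = (-2/539) · (77 / (2/7)) = -1

Interpretation: for a small percentage change in X, the percentage change in Y is approximately -1.00 times as large.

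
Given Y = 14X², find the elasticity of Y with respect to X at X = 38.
Elasticity = 2

Elasticity = (dY/dX) · (X/Y)

dY/dX = 28·X
At X = 38: dY/dX = 1064, Y = 20216

Elasticity = 1064 · (38 / 20216) = 2

Interpretation: for a small percentage change in X, the percentage change in Y is approximately 2.00 times as large.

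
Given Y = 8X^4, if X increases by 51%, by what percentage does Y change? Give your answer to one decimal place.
419.9%

For Y = 8X^4:
If X → X(1 + 0.51)
Then Y → Y · (1 + 0.51)^4
     ≈ Y · 5.1989

Percentage change = ((1 + 0.51)^4 − 1) × 100% ≈ 419.9%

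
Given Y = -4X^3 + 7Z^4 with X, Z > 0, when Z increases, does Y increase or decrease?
Y increases

Taking the partial derivative:
∂Y/∂Z = 28Z^3

∂Y/∂Z = 28Z^3 > 0 (assuming positive values)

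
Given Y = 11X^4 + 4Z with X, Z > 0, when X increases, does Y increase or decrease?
Y increases

Taking the partial derivative:
∂Y/∂X = 44X^3

∂Y/∂X = 44X^3 > 0 (assuming positive values)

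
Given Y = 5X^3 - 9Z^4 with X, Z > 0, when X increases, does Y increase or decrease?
Y increases

Taking the partial derivative:
∂Y/∂X = 15X^2

∂Y/∂X = 15X^2 > 0 (assuming positive values)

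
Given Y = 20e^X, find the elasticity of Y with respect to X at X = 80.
Elasticity = 80

Elasticity = (dY/dX) · (X/Y)

dY/dX = 20·e^X
At X = 80: dY/dX = 20·e^80, Y = 20·e^80

Elasticity = (20·e^80) · (80 / (20·e^80)) = 80

Interpretation: for a small percentage change in X, the percentage change in Y is approximately 80.00 times as large.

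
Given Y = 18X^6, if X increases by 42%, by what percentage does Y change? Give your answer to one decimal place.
719.8%

For Y = 18X^6:
If X → X(1 + 0.42)
Then Y → Y · (1 + 0.42)^6
     ≈ Y · 8.1984

Percentage change = ((1 + 0.42)^6 − 1) × 100% ≈ 719.8%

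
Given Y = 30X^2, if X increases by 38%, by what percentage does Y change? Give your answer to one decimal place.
90.4%

For Y = 30X^2:
If X → X(1 + 0.38)
Then Y → Y · (1 + 0.38)^2
     = Y · 1.9044

Percentage change = ((1 + 0.38)^2 − 1) × 100% ≈ 90.4%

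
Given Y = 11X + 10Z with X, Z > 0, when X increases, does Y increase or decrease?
Y increases

Taking the partial derivative:
∂Y/∂X = 11

∂Y/∂X = 11 > 0 (assuming positive values)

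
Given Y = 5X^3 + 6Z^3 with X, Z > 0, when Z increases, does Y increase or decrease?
Y increases

Taking the partial derivative:
∂Y/∂Z = 18Z^2

∂Y/∂Z = 18Z^2 > 0 (assuming positive values)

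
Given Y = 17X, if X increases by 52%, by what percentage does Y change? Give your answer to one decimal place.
52.0%

For Y = 17X:
If X → X(1 + 0.52)
Then Y → Y · (1 + 0.52)^1
     = Y · 1.5200

Percentage change = ((1 + 0.52)^1 − 1) × 100% = 52.0%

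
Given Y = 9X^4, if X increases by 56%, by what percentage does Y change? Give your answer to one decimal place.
492.2%

For Y = 9X^4:
If X → X(1 + 0.56)
Then Y → Y · (1 + 0.56)^4
     ≈ Y · 5.9224

Percentage change = ((1 + 0.56)^4 − 1) × 100% ≈ 492.2%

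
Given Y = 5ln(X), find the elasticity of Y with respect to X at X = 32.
Elasticity = 1/ln(32) ≈ 0.2885

Elasticity = (dY/dX) · (X/Y)

dY/dX = 5/X
At X = 32: dY/dX = 5/32, Y = 5·ln(32)

Elasticity = (5/32) · (32 / (5·ln(32))) = 1/ln(32) ≈ 0.2885

Interpretation: for a small percentage change in X, the percentage change in Y is approximately 0.29 times as large.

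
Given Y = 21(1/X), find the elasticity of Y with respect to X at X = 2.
Elasticity = -1

Elasticity = (dY/dX) · (X/Y)

dY/dX = -21/X²
At X = 2: dY/dX = -21/4, Y = 21/2

Elasticity = (-21/4) · (2 / (21/2)) = -1

Interpretation: for a small percentage change in X, the percentage change in Y is approximately -1.00 times as large.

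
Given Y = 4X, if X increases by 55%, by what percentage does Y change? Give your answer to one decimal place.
55.0%

For Y = 4X:
If X → X(1 + 0.55)
Then Y → Y · (1 + 0.55)^1
     = Y · 1.5500

Percentage change = ((1 + 0.55)^1 − 1) × 100% = 55.0%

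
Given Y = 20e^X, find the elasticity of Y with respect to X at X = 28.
Elasticity = 28

Elasticity = (dY/dX) · (X/Y)

dY/dX = 20·e^X
At X = 28: dY/dX = 20·e^28, Y = 20·e^28

Elasticity = (20·e^28) · (28 / (20·e^28)) = 28

Interpretation: for a small percentage change in X, the percentage change in Y is approximately 28.00 times as large.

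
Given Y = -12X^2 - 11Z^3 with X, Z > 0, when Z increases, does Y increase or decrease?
Y decreases

Taking the partial derivative:
∂Y/∂Z = -33Z^2

∂Y/∂Z = -33Z^2 < 0 (assuming positive values)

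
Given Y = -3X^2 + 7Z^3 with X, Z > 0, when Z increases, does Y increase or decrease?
Y increases

Taking the partial derivative:
∂Y/∂Z = 21Z^2

∂Y/∂Z = 21Z^2 > 0 (assuming positive values)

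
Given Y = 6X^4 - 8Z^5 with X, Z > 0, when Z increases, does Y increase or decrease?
Y decreases

Taking the partial derivative:
∂Y/∂Z = -40Z^4

∂Y/∂Z = -40Z^4 < 0 (assuming positive values)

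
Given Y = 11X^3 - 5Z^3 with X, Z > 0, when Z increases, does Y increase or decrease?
Y decreases

Taking the partial derivative:
∂Y/∂Z = -15Z^2

∂Y/∂Z = -15Z^2 < 0 (assuming positive values)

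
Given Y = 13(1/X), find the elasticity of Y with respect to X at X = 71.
Elasticity = -1

Elasticity = (dY/dX) · (X/Y)

dY/dX = -13/X²
At X = 71: dY/dX = -13/5041, Y = 13/71

Elasticity = (-13/5041) · (71 / (13/71)) = -1

Interpretation: for a small percentage change in X, the percentage change in Y is approximately -1.00 times as large.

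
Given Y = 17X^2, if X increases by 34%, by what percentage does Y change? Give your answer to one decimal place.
79.6%

For Y = 17X^2:
If X → X(1 + 0.34)
Then Y → Y · (1 + 0.34)^2
     = Y · 1.7956

Percentage change = ((1 + 0.34)^2 − 1) × 100% ≈ 79.6%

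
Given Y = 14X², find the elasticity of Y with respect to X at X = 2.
Elasticity = 2

Elasticity = (dY/dX) · (X/Y)

dY/dX = 28·X
At X = 2: dY/dX = 56, Y = 56

Elasticity = 56 · (2 / 56) = 2

Interpretation: for a small percentage change in X, the percentage change in Y is approximately 2.00 times as large.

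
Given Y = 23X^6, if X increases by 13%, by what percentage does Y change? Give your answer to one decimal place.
108.2%

For Y = 23X^6:
If X → X(1 + 0.13)
Then Y → Y · (1 + 0.13)^6
     ≈ Y · 2.0820

Percentage change = ((1 + 0.13)^6 − 1) × 100% ≈ 108.2%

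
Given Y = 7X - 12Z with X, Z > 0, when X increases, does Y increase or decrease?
Y increases

Taking the partial derivative:
∂Y/∂X = 7

∂Y/∂X = 7 > 0 (assuming positive values)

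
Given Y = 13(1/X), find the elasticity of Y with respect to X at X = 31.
Elasticity = -1

Elasticity = (dY/dX) · (X/Y)

dY/dX = -13/X²
At X = 31: dY/dX = -13/961, Y = 13/31

Elasticity = (-13/961) · (31 / (13/31)) = -1

Interpretation: for a small percentage change in X, the percentage change in Y is approximately -1.00 times as large.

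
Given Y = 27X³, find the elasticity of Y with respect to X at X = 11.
Elasticity = 3

Elasticity = (dY/dX) · (X/Y)

dY/dX = 81·X²
At X = 11: dY/dX = 9801, Y = 35937

Elasticity = 9801 · (11 / 35937) = 3

Interpretation: for a small percentage change in X, the percentage change in Y is approximately 3.00 times as large.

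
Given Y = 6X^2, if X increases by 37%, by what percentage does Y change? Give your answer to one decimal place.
87.7%

For Y = 6X^2:
If X → X(1 + 0.37)
Then Y → Y · (1 + 0.37)^2
     = Y · 1.8769

Percentage change = ((1 + 0.37)^2 − 1) × 100% ≈ 87.7%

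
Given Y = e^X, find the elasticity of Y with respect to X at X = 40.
Elasticity = 40

Elasticity = (dY/dX) · (X/Y)

dY/dX = e^X
At X = 40: dY/dX = e^40, Y = e^40

Elasticity = (e^40) · (40 / (e^40)) = 40

Interpretation: for a small percentage change in X, the percentage change in Y is approximately 40.00 times as large.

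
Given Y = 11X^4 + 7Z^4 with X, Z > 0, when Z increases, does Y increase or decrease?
Y increases

Taking the partial derivative:
∂Y/∂Z = 28Z^3

∂Y/∂Z = 28Z^3 > 0 (assuming positive values)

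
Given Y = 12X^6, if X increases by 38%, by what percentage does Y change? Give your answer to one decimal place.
590.7%

For Y = 12X^6:
If X → X(1 + 0.38)
Then Y → Y · (1 + 0.38)^6
     ≈ Y · 6.9068

Percentage change = ((1 + 0.38)^6 − 1) × 100% ≈ 590.7%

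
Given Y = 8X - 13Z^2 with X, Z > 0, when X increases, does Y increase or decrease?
Y increases

Taking the partial derivative:
∂Y/∂X = 8

∂Y/∂X = 8 > 0 (assuming positive values)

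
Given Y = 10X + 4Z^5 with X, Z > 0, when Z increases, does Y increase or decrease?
Y increases

Taking the partial derivative:
∂Y/∂Z = 20Z^4

∂Y/∂Z = 20Z^4 > 0 (assuming positive values)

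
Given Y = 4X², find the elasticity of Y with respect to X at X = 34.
Elasticity = 2

Elasticity = (dY/dX) · (X/Y)

dY/dX = 8·X
At X = 34: dY/dX = 272, Y = 4624

Elasticity = 272 · (34 / 4624) = 2

Interpretation: for a small percentage change in X, the percentage change in Y is approximately 2.00 times as large.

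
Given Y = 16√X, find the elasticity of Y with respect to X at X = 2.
Elasticity = 1/2

Elasticity = (dY/dX) · (X/Y)

dY/dX = 8/√X
At X = 2: dY/dX = 4·√2, Y = 16·√2

Elasticity = (4·√2) · (2 / (16·√2)) = 1/2

Interpretation: for a small percentage change in X, the percentage change in Y is approximately 0.50 times as large.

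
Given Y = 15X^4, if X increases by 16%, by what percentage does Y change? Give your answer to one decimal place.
81.1%

For Y = 15X^4:
If X → X(1 + 0.16)
Then Y → Y · (1 + 0.16)^4
     ≈ Y · 1.8106

Percentage change = ((1 + 0.16)^4 − 1) × 100% ≈ 81.1%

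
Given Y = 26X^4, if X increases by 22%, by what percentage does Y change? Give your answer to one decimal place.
121.5%

For Y = 26X^4:
If X → X(1 + 0.22)
Then Y → Y · (1 + 0.22)^4
     ≈ Y · 2.2153

Percentage change = ((1 + 0.22)^4 − 1) × 100% ≈ 121.5%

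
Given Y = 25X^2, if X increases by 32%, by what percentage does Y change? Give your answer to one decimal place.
74.2%

For Y = 25X^2:
If X → X(1 + 0.32)
Then Y → Y · (1 + 0.32)^2
     = Y · 1.7424

Percentage change = ((1 + 0.32)^2 − 1) × 100% ≈ 74.2%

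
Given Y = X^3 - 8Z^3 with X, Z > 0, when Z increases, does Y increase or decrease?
Y decreases

Taking the partial derivative:
∂Y/∂Z = -24Z^2

∂Y/∂Z = -24Z^2 < 0 (assuming positive values)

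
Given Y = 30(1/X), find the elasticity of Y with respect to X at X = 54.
Elasticity = -1

Elasticity = (dY/dX) · (X/Y)

dY/dX = -30/X²
At X = 54: dY/dX = -5/486, Y = 5/9

Elasticity = (-5/486) · (54 / (5/9)) = -1

Interpretation: for a small percentage change in X, the percentage change in Y is approximately -1.00 times as large.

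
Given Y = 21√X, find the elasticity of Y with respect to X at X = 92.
Elasticity = 1/2

Elasticity = (dY/dX) · (X/Y)

dY/dX = 21/(2·√X)
At X = 92: dY/dX = 21·√23/92, Y = 42·√23

Elasticity = (21·√23/92) · (92 / (42·√23)) = 1/2

Interpretation: for a small percentage change in X, the percentage change in Y is approximately 0.50 times as large.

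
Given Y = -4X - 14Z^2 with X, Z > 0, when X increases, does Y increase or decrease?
Y decreases

Taking the partial derivative:
∂Y/∂X = -4

∂Y/∂X = -4 < 0 (assuming positive values)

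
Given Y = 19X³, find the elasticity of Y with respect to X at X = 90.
Elasticity = 3

Elasticity = (dY/dX) · (X/Y)

dY/dX = 57·X²
At X = 90: dY/dX = 461700, Y = 13851000

Elasticity = 461700 · (90 / 13851000) = 3

Interpretation: for a small percentage change in X, the percentage change in Y is approximately 3.00 times as large.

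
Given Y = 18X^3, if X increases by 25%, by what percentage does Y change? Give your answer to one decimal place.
95.3%

For Y = 18X^3:
If X → X(1 + 0.25)
Then Y → Y · (1 + 0.25)^3
     ≈ Y · 1.9531

Percentage change = ((1 + 0.25)^3 − 1) × 100% ≈ 95.3%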